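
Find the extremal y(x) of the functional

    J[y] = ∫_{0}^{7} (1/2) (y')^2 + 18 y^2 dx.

The Lagrangian is L = (1/2) (y')^2 + 18 y^2.
Compute ∂L/∂y = 36y, ∂L/∂y' = y'.
The Euler-Lagrange equation d/dx(∂L/∂y') − ∂L/∂y = 0 reduces to
    y'' − 36 y = 0.
Its general solution is
    y(x) = A e^(6x) + B e^(−6x),
with A, B fixed by the endpoint conditions.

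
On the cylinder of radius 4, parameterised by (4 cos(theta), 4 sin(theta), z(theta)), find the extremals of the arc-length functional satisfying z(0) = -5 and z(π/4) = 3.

Parameterise the cylinder of radius R = 4 as
    r(θ) = (4 cos θ, 4 sin θ, z(θ)).
The arc-length element is
    ds = sqrt(16 + (dz/dθ)^2) dθ,
so the Lagrangian is L = sqrt(16 + z'^2).
L depends on z' only, not on z or θ, so ∂L/∂z = 0 and
    ∂L/∂z' = z' / sqrt(16 + z'^2).
The Euler-Lagrange equation gives
    d/dθ( z' / sqrt(16 + z'^2) ) = 0,
so z' is constant. Integrating once:
    z(θ) = a θ + b,
a helix on the cylinder (a straight line when the cylinder is unrolled). The constants a, b are determined by the endpoint conditions.
With endpoint conditions z(0) = -5 and z(π/4) = 3: from z(0) = b we get b = -5, and a·π/4 + -5 = 3 gives a = 32/π, so
    z(θ) = (32/π) θ − 5.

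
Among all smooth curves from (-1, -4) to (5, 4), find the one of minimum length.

Arc-length functional: J[y] = ∫ sqrt(1 + (y')^2) dx.
Lagrangian L = sqrt(1 + (y')^2) has no explicit y dependence, so ∂L/∂y = 0 and the Euler-Lagrange equation gives
    d/dx( y' / sqrt(1 + (y')^2) ) = 0  ⇒  y' / sqrt(1 + (y')^2) = const.
Hence y' is constant, so y(x) is affine.
Fitting the endpoints (-1, -4) and (5, 4):
    slope m = (4 − (-4)) / (5 − (-1)) = 4/3,
    intercept c = (-4) − m·(-1) = -8/3.
Extremal: y(x) = (4/3) x - 8/3.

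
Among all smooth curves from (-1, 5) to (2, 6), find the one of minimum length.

Arc-length functional: J[y] = ∫ sqrt(1 + (y')^2) dx.
Lagrangian L = sqrt(1 + (y')^2) has no explicit y dependence, so ∂L/∂y = 0 and the Euler-Lagrange equation gives
    d/dx( y' / sqrt(1 + (y')^2) ) = 0  ⇒  y' / sqrt(1 + (y')^2) = const.
Hence y' is constant, so y(x) is affine.
Fitting the endpoints (-1, 5) and (2, 6):
    slope m = (6 − 5) / (2 − (-1)) = 1/3,
    intercept c = 5 − m·(-1) = 16/3.
Extremal: y(x) = (1/3) x + 16/3.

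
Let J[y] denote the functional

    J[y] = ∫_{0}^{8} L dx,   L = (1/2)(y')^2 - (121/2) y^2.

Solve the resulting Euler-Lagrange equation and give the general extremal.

The Lagrangian is L = (1/2)(y')^2 - (121/2) y^2.
∂L/∂y = -121y.
∂L/∂y' = y'.
The Euler-Lagrange equation d/dx(∂L/∂y') − ∂L/∂y = 0 becomes:
    y'' + 121 y = 0
General solution: y(x) = A sin(11x) + B cos(11x), where A and B are arbitrary constants fixed by the endpoint conditions.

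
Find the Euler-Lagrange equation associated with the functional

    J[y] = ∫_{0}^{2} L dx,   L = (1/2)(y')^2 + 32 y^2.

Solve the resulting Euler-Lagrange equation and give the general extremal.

The Lagrangian is L = (1/2)(y')^2 + 32 y^2.
∂L/∂y = 64y.
∂L/∂y' = y'.
The Euler-Lagrange equation d/dx(∂L/∂y') − ∂L/∂y = 0 becomes:
    y'' - 64 y = 0
General solution: y(x) = A e^(8x) + B e^(-8x), where A and B are arbitrary constants fixed by the endpoint conditions.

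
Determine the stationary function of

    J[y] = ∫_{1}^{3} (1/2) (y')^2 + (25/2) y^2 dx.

The Lagrangian is L = (1/2) (y')^2 + (25/2) y^2.
Compute ∂L/∂y = 25y, ∂L/∂y' = y'.
The Euler-Lagrange equation d/dx(∂L/∂y') − ∂L/∂y = 0 reduces to
    y'' − 25 y = 0.
Its general solution is
    y(x) = A e^(5x) + B e^(−5x),
with A, B fixed by the endpoint conditions.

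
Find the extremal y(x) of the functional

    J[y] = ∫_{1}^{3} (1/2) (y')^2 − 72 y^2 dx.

The Lagrangian is L = (1/2) (y')^2 − 72 y^2.
Compute ∂L/∂y = -144y, ∂L/∂y' = y'.
The Euler-Lagrange equation d/dx(∂L/∂y') − ∂L/∂y = 0 reduces to
    y'' + 144 y = 0.
Its general solution is
    y(x) = A sin(12x) + B cos(12x),
with A, B fixed by the endpoint conditions.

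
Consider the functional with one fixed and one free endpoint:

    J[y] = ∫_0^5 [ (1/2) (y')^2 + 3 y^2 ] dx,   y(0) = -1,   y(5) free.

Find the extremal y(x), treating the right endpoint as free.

The Lagrangian L = (1/2) (y')^2 + 3 y^2 gives
    ∂L/∂y = 6 y,   ∂L/∂y' = y'.
Euler-Lagrange: y'' − 6 y = 0.
With k = sqrt(6), the general solution is
    y(x) = A cosh(sqrt(6) x) + B sinh(sqrt(6) x).
Fixed left endpoint y(0) = -1 ⇒ A = -1.
The right endpoint x = 5 is free, so the natural (transversality) condition is ∂L/∂y' |_{x=5} = 0, i.e. y'(5) = 0.
Compute y'(x) = A k sinh(k x) + B k cosh(k x), so
    y'(5) = A k sinh(k·5) + B k cosh(k·5) = 0
    ⇒ B = −A tanh(k·5) = tanh(sqrt(6)·5).
Therefore the extremal is
    y(x) = −cosh(sqrt(6) x) + tanh(sqrt(6)·5) sinh(sqrt(6) x).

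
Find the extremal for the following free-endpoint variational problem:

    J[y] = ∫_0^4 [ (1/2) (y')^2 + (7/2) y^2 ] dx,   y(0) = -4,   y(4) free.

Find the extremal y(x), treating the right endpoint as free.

The Lagrangian L = (1/2) (y')^2 + (7/2) y^2 gives
    ∂L/∂y = 7 y,   ∂L/∂y' = y'.
Euler-Lagrange: y'' − 7 y = 0.
With k = sqrt(7), the general solution is
    y(x) = A cosh(sqrt(7) x) + B sinh(sqrt(7) x).
Fixed left endpoint y(0) = -4 ⇒ A = -4.
The right endpoint x = 4 is free, so the natural (transversality) condition is ∂L/∂y' |_{x=4} = 0, i.e. y'(4) = 0.
Compute y'(x) = A k sinh(k x) + B k cosh(k x), so
    y'(4) = A k sinh(k·4) + B k cosh(k·4) = 0
    ⇒ B = −A tanh(k·4) = 4 tanh(sqrt(7)·4).
Therefore the extremal is
    y(x) = −4 cosh(sqrt(7) x) + 4 tanh(sqrt(7)·4) sinh(sqrt(7) x).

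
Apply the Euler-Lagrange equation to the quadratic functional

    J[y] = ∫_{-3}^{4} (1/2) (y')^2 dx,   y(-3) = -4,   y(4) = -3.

The Lagrangian is L = (1/2) (y')^2.
Compute ∂L/∂y = 0, ∂L/∂y' = y'.
The Euler-Lagrange equation d/dx(∂L/∂y') − ∂L/∂y = 0 reduces to
    y'' = 0.
Its general solution is
    y(x) = A x + B,
with A, B fixed by the endpoint conditions.
Applying the endpoint conditions y(-3) = -4 and y(4) = -3: solve A·-3 + B = -4 and A·4 + B = -3. Subtracting gives A(4 − -3) = -3 − -4, so A = 1/7, and B = -4 − A·-3 = -25/7. Therefore
    y(x) = (1/7) x - 25/7.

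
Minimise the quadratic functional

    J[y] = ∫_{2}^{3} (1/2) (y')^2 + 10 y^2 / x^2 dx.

The Lagrangian is L = (1/2) (y')^2 + 10 y^2 / x^2.
Compute ∂L/∂y = 20y/x^2, ∂L/∂y' = y'.
The Euler-Lagrange equation d/dx(∂L/∂y') − ∂L/∂y = 0 reduces to
    y'' − 20/x^2 · y = 0  (x > 0).
Its general solution is
    y(x) = A x^5 + B x^(-4),
with A, B fixed by the endpoint conditions.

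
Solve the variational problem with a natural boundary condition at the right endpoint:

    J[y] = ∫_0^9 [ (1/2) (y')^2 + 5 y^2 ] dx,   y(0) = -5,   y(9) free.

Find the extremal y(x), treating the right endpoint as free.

The Lagrangian L = (1/2) (y')^2 + 5 y^2 gives
    ∂L/∂y = 10 y,   ∂L/∂y' = y'.
Euler-Lagrange: y'' − 10 y = 0.
With k = sqrt(10), the general solution is
    y(x) = A cosh(sqrt(10) x) + B sinh(sqrt(10) x).
Fixed left endpoint y(0) = -5 ⇒ A = -5.
The right endpoint x = 9 is free, so the natural (transversality) condition is ∂L/∂y' |_{x=9} = 0, i.e. y'(9) = 0.
Compute y'(x) = A k sinh(k x) + B k cosh(k x), so
    y'(9) = A k sinh(k·9) + B k cosh(k·9) = 0
    ⇒ B = −A tanh(k·9) = 5 tanh(sqrt(10)·9).
Therefore the extremal is
    y(x) = −5 cosh(sqrt(10) x) + 5 tanh(sqrt(10)·9) sinh(sqrt(10) x).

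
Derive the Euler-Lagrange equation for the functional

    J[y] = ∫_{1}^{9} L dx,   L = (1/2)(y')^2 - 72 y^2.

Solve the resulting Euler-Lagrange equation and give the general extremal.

The Lagrangian is L = (1/2)(y')^2 - 72 y^2.
∂L/∂y = -144y.
∂L/∂y' = y'.
The Euler-Lagrange equation d/dx(∂L/∂y') − ∂L/∂y = 0 becomes:
    y'' + 144 y = 0
General solution: y(x) = A sin(12x) + B cos(12x), where A and B are arbitrary constants fixed by the endpoint conditions.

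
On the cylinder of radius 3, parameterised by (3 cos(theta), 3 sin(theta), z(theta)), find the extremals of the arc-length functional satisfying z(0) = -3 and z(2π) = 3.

Parameterise the cylinder of radius R = 3 as
    r(θ) = (3 cos θ, 3 sin θ, z(θ)).
The arc-length element is
    ds = sqrt(9 + (dz/dθ)^2) dθ,
so the Lagrangian is L = sqrt(9 + z'^2).
L depends on z' only, not on z or θ, so ∂L/∂z = 0 and
    ∂L/∂z' = z' / sqrt(9 + z'^2).
The Euler-Lagrange equation gives
    d/dθ( z' / sqrt(9 + z'^2) ) = 0,
so z' is constant. Integrating once:
    z(θ) = a θ + b,
a helix on the cylinder (a straight line when the cylinder is unrolled). The constants a, b are determined by the endpoint conditions.
With endpoint conditions z(0) = -3 and z(2π) = 3: from z(0) = b we get b = -3, and a·2π + -3 = 3 gives a = 3/π, so
    z(θ) = (3/π) θ − 3.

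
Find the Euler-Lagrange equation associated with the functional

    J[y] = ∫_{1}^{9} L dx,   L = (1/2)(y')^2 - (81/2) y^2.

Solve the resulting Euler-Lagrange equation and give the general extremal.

The Lagrangian is L = (1/2)(y')^2 - (81/2) y^2.
∂L/∂y = -81y.
∂L/∂y' = y'.
The Euler-Lagrange equation d/dx(∂L/∂y') − ∂L/∂y = 0 becomes:
    y'' + 81 y = 0
General solution: y(x) = A sin(9x) + B cos(9x), where A and B are arbitrary constants fixed by the endpoint conditions.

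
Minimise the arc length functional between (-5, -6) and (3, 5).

Arc-length functional: J[y] = ∫ sqrt(1 + (y')^2) dx.
Lagrangian L = sqrt(1 + (y')^2) has no explicit y dependence, so ∂L/∂y = 0 and the Euler-Lagrange equation gives
    d/dx( y' / sqrt(1 + (y')^2) ) = 0  ⇒  y' / sqrt(1 + (y')^2) = const.
Hence y' is constant, so y(x) is affine.
Fitting the endpoints (-5, -6) and (3, 5):
    slope m = (5 − (-6)) / (3 − (-5)) = 11/8,
    intercept c = (-6) − m·(-5) = 7/8.
Extremal: y(x) = (11/8) x + 7/8.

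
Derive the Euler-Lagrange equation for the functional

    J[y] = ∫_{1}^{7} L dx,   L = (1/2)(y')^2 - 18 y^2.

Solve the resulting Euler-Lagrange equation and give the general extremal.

The Lagrangian is L = (1/2)(y')^2 - 18 y^2.
∂L/∂y = -36y.
∂L/∂y' = y'.
The Euler-Lagrange equation d/dx(∂L/∂y') − ∂L/∂y = 0 becomes:
    y'' + 36 y = 0
General solution: y(x) = A sin(6x) + B cos(6x), where A and B are arbitrary constants fixed by the endpoint conditions.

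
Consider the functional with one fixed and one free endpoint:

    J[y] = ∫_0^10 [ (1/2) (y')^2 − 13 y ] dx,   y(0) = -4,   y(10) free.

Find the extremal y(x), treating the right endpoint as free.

The Lagrangian L = (1/2) (y')^2 − 13 y gives
    ∂L/∂y = −13,   ∂L/∂y' = y'.
Euler-Lagrange: d/dx(y') − (−13) = 0, i.e. y'' + 13 = 0, so
    y(x) = −(13/2) x^2 + C1 x + C2.
Fixed left endpoint y(0) = -4 ⇒ C2 = -4.
The right endpoint x = 10 is free, so the natural (transversality) condition is ∂L/∂y' |_{x=10} = 0, i.e. y'(10) = 0.
Compute y'(x) = −13 x + C1, so y'(10) = −130 + C1 = 0 ⇒ C1 = 130.
Therefore the extremal is
    y(x) = −(13/2) x^2 + 130 x − 4.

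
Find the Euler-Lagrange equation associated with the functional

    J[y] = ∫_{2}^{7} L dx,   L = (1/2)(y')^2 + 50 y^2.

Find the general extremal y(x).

The Lagrangian is L = (1/2)(y')^2 + 50 y^2.
∂L/∂y = 100y.
∂L/∂y' = y'.
The Euler-Lagrange equation d/dx(∂L/∂y') − ∂L/∂y = 0 becomes:
    y'' - 100 y = 0
General solution: y(x) = A e^(10x) + B e^(-10x), where A and B are arbitrary constants fixed by the endpoint conditions.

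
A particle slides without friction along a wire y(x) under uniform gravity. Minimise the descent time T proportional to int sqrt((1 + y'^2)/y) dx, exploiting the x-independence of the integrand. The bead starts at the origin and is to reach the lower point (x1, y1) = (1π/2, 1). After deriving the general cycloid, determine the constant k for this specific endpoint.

The Lagrangian L = sqrt((1 + y'^2) / y) has no explicit x dependence, so the Beltrami identity applies:
    L − y' ∂L/∂y' = C.
Compute ∂L/∂y' = y' / sqrt(y (1 + y'^2)).
Substitute:
    sqrt((1 + y'^2)/y) − y'·y' / sqrt(y (1 + y'^2))
    = (1 + y'^2) / sqrt(y (1 + y'^2)) − y'^2 / sqrt(y (1 + y'^2))
    = 1 / sqrt(y (1 + y'^2)) = C.
Squaring and rearranging gives the first integral
    y (1 + y'^2) = 1/C^2 =: k   (constant).
Solving this first-order ODE by the substitution
    y = (k/2)(1 − cos θ)
yields the cycloid parameterisation
    x(θ) = (k/2)(θ − sin θ),   y(θ) = (k/2)(1 − cos θ).
The constant k is fixed by the endpoint condition.
Now fit the given lower endpoint (x1, y1) = (1π/2, 1). At the bottom of the first arch (θ = π), the parametric equations give
    y(π) = (k/2)(1 − cos π) = k,
    x(π) = (k/2)(π − sin π) = kπ/2.
Matching y(π) = 1 gives k = 1, consistent with x(π) = 1π/2. Therefore the specific cycloid is
    x(θ) = (1/2)(θ − sin θ),   y(θ) = (1/2)(1 − cos θ).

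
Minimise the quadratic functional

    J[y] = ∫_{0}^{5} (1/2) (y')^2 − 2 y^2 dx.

The Lagrangian is L = (1/2) (y')^2 − 2 y^2.
Compute ∂L/∂y = -4y, ∂L/∂y' = y'.
The Euler-Lagrange equation d/dx(∂L/∂y') − ∂L/∂y = 0 reduces to
    y'' + 4 y = 0.
Its general solution is
    y(x) = A sin(2x) + B cos(2x),
with A, B fixed by the endpoint conditions.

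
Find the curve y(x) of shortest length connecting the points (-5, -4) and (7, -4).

Arc-length functional: J[y] = ∫ sqrt(1 + (y')^2) dx.
Lagrangian L = sqrt(1 + (y')^2) has no explicit y dependence, so ∂L/∂y = 0 and the Euler-Lagrange equation gives
    d/dx( y' / sqrt(1 + (y')^2) ) = 0  ⇒  y' / sqrt(1 + (y')^2) = const.
Hence y' is constant, so y(x) is affine.
Fitting the endpoints (-5, -4) and (7, -4):
    slope m = ((-4) − (-4)) / (7 − (-5)) = 0,
    intercept c = (-4) − m·(-5) = -4.
Extremal: y(x) = -4.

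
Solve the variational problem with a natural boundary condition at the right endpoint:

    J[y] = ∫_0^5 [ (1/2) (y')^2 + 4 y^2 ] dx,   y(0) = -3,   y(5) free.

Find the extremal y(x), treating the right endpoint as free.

The Lagrangian L = (1/2) (y')^2 + 4 y^2 gives
    ∂L/∂y = 8 y,   ∂L/∂y' = y'.
Euler-Lagrange: y'' − 8 y = 0.
With k = sqrt(8), the general solution is
    y(x) = A cosh(sqrt(8) x) + B sinh(sqrt(8) x).
Fixed left endpoint y(0) = -3 ⇒ A = -3.
The right endpoint x = 5 is free, so the natural (transversality) condition is ∂L/∂y' |_{x=5} = 0, i.e. y'(5) = 0.
Compute y'(x) = A k sinh(k x) + B k cosh(k x), so
    y'(5) = A k sinh(k·5) + B k cosh(k·5) = 0
    ⇒ B = −A tanh(k·5) = 3 tanh(sqrt(8)·5).
Therefore the extremal is
    y(x) = −3 cosh(sqrt(8) x) + 3 tanh(sqrt(8)·5) sinh(sqrt(8) x).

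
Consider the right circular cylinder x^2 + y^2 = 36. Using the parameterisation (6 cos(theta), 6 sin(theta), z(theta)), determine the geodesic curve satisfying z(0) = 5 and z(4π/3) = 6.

Parameterise the cylinder of radius R = 6 as
    r(θ) = (6 cos θ, 6 sin θ, z(θ)).
The arc-length element is
    ds = sqrt(36 + (dz/dθ)^2) dθ,
so the Lagrangian is L = sqrt(36 + z'^2).
L depends on z' only, not on z or θ, so ∂L/∂z = 0 and
    ∂L/∂z' = z' / sqrt(36 + z'^2).
The Euler-Lagrange equation gives
    d/dθ( z' / sqrt(36 + z'^2) ) = 0,
so z' is constant. Integrating once:
    z(θ) = a θ + b,
a helix on the cylinder (a straight line when the cylinder is unrolled). The constants a, b are determined by the endpoint conditions.
With endpoint conditions z(0) = 5 and z(4π/3) = 6: from z(0) = b we get b = 5, and a·4π/3 + 5 = 6 gives a = 3/(4π), so
    z(θ) = (3/(4π)) θ + 5.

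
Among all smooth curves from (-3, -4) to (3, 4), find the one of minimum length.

Arc-length functional: J[y] = ∫ sqrt(1 + (y')^2) dx.
Lagrangian L = sqrt(1 + (y')^2) has no explicit y dependence, so ∂L/∂y = 0 and the Euler-Lagrange equation gives
    d/dx( y' / sqrt(1 + (y')^2) ) = 0  ⇒  y' / sqrt(1 + (y')^2) = const.
Hence y' is constant, so y(x) is affine.
Fitting the endpoints (-3, -4) and (3, 4):
    slope m = (4 − (-4)) / (3 − (-3)) = 4/3,
    intercept c = (-4) − m·(-3) = 0.
Extremal: y(x) = (4/3) x.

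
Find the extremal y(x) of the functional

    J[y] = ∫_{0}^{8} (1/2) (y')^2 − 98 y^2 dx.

The Lagrangian is L = (1/2) (y')^2 − 98 y^2.
Compute ∂L/∂y = -196y, ∂L/∂y' = y'.
The Euler-Lagrange equation d/dx(∂L/∂y') − ∂L/∂y = 0 reduces to
    y'' + 196 y = 0.
Its general solution is
    y(x) = A sin(14x) + B cos(14x),
with A, B fixed by the endpoint conditions.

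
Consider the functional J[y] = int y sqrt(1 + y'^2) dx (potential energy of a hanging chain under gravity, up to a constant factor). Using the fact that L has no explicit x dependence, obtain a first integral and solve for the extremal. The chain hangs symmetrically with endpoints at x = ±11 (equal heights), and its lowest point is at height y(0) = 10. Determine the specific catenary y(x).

The Lagrangian L(y, y') = y sqrt(1 + y'^2) has no explicit x dependence, so the Beltrami identity applies:
    L − y' ∂L/∂y' = C.
Compute ∂L/∂y' = y · y' / sqrt(1 + y'^2). Then
    L − y' ∂L/∂y'
    = y sqrt(1 + y'^2) − y · y'^2 / sqrt(1 + y'^2)
    = y (1 + y'^2 − y'^2) / sqrt(1 + y'^2)
    = y / sqrt(1 + y'^2) = C.
Squaring gives y^2 = C^2 (1 + y'^2), i.e.
    y'^2 = y^2 / C^2 − 1.
Separating variables,
    dy / sqrt(y^2 − C^2) = dx / C,
and integrating gives arccosh(y / C) = (x − a)/C, so
    y(x) = C cosh((x − a)/C),
the catenary. The constants C and a are fixed by the two endpoint conditions (and, for the hanging-chain problem, the length constraint selects C).
Now fit the given data. The endpoints x = ±11 are symmetric at equal height, so the catenary is even about its minimum: a = 0 and y(x) = C cosh(x/C). The lowest point is y(0) = C cosh(0) = C, and we are told y(0) = 10, so C = 10. Therefore
    y(x) = 10 cosh(x/10),
and at the endpoints
    y(±11) = 10 cosh(11/10).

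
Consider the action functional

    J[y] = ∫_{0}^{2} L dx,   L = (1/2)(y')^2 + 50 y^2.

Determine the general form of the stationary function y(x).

The Lagrangian is L = (1/2)(y')^2 + 50 y^2.
∂L/∂y = 100y.
∂L/∂y' = y'.
The Euler-Lagrange equation d/dx(∂L/∂y') − ∂L/∂y = 0 becomes:
    y'' - 100 y = 0
General solution: y(x) = A e^(10x) + B e^(-10x), where A and B are arbitrary constants fixed by the endpoint conditions.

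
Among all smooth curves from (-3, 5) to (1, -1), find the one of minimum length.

Arc-length functional: J[y] = ∫ sqrt(1 + (y')^2) dx.
Lagrangian L = sqrt(1 + (y')^2) has no explicit y dependence, so ∂L/∂y = 0 and the Euler-Lagrange equation gives
    d/dx( y' / sqrt(1 + (y')^2) ) = 0  ⇒  y' / sqrt(1 + (y')^2) = const.
Hence y' is constant, so y(x) is affine.
Fitting the endpoints (-3, 5) and (1, -1):
    slope m = ((-1) − 5) / (1 − (-3)) = -3/2,
    intercept c = 5 − m·(-3) = 1/2.
Extremal: y(x) = (-3/2) x + 1/2.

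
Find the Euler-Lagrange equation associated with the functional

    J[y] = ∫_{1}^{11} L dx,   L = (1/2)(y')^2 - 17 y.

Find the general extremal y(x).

The Lagrangian is L = (1/2)(y')^2 - 17 y.
∂L/∂y = -17.
∂L/∂y' = y'.
The Euler-Lagrange equation d/dx(∂L/∂y') − ∂L/∂y = 0 becomes:
    y'' + 17 = 0
General solution: y(x) = -(17/2) x^2 + A x + B, where A and B are arbitrary constants fixed by the endpoint conditions.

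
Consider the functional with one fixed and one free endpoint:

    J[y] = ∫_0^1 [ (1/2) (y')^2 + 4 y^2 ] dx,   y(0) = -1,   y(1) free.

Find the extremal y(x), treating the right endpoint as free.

The Lagrangian L = (1/2) (y')^2 + 4 y^2 gives
    ∂L/∂y = 8 y,   ∂L/∂y' = y'.
Euler-Lagrange: y'' − 8 y = 0.
With k = sqrt(8), the general solution is
    y(x) = A cosh(sqrt(8) x) + B sinh(sqrt(8) x).
Fixed left endpoint y(0) = -1 ⇒ A = -1.
The right endpoint x = 1 is free, so the natural (transversality) condition is ∂L/∂y' |_{x=1} = 0, i.e. y'(1) = 0.
Compute y'(x) = A k sinh(k x) + B k cosh(k x), so
    y'(1) = A k sinh(k·1) + B k cosh(k·1) = 0
    ⇒ B = −A tanh(k·1) = tanh(sqrt(8)·1).
Therefore the extremal is
    y(x) = −cosh(sqrt(8) x) + tanh(sqrt(8)·1) sinh(sqrt(8) x).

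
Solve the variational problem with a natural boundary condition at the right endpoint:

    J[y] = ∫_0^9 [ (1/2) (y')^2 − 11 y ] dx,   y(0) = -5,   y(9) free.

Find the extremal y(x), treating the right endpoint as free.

The Lagrangian L = (1/2) (y')^2 − 11 y gives
    ∂L/∂y = −11,   ∂L/∂y' = y'.
Euler-Lagrange: d/dx(y') − (−11) = 0, i.e. y'' + 11 = 0, so
    y(x) = −(11/2) x^2 + C1 x + C2.
Fixed left endpoint y(0) = -5 ⇒ C2 = -5.
The right endpoint x = 9 is free, so the natural (transversality) condition is ∂L/∂y' |_{x=9} = 0, i.e. y'(9) = 0.
Compute y'(x) = −11 x + C1, so y'(9) = −99 + C1 = 0 ⇒ C1 = 99.
Therefore the extremal is
    y(x) = −(11/2) x^2 + 99 x − 5.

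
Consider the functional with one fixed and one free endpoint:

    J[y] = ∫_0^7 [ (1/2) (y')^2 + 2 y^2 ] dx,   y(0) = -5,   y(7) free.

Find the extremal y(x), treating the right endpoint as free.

The Lagrangian L = (1/2) (y')^2 + 2 y^2 gives
    ∂L/∂y = 4 y,   ∂L/∂y' = y'.
Euler-Lagrange: y'' − 4 y = 0.
With k = 2, the general solution is
    y(x) = A cosh(2 x) + B sinh(2 x).
Fixed left endpoint y(0) = -5 ⇒ A = -5.
The right endpoint x = 7 is free, so the natural (transversality) condition is ∂L/∂y' |_{x=7} = 0, i.e. y'(7) = 0.
Compute y'(x) = A k sinh(k x) + B k cosh(k x), so
    y'(7) = A k sinh(k·7) + B k cosh(k·7) = 0
    ⇒ B = −A tanh(k·7) = 5 tanh(2·7).
Therefore the extremal is
    y(x) = −5 cosh(2 x) + 5 tanh(2·7) sinh(2 x).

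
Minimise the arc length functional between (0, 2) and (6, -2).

Arc-length functional: J[y] = ∫ sqrt(1 + (y')^2) dx.
Lagrangian L = sqrt(1 + (y')^2) has no explicit y dependence, so ∂L/∂y = 0 and the Euler-Lagrange equation gives
    d/dx( y' / sqrt(1 + (y')^2) ) = 0  ⇒  y' / sqrt(1 + (y')^2) = const.
Hence y' is constant, so y(x) is affine.
Fitting the endpoints (0, 2) and (6, -2):
    slope m = ((-2) − 2) / (6 − 0) = -2/3,
    intercept c = 2 − m·0 = 2.
Extremal: y(x) = (-2/3) x + 2.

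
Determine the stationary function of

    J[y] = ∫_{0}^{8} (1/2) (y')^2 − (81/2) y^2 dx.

The Lagrangian is L = (1/2) (y')^2 − (81/2) y^2.
Compute ∂L/∂y = -81y, ∂L/∂y' = y'.
The Euler-Lagrange equation d/dx(∂L/∂y') − ∂L/∂y = 0 reduces to
    y'' + 81 y = 0.
Its general solution is
    y(x) = A sin(9x) + B cos(9x),
with A, B fixed by the endpoint conditions.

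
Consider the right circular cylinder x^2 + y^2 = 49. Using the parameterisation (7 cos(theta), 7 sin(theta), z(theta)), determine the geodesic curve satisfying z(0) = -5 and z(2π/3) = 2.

Parameterise the cylinder of radius R = 7 as
    r(θ) = (7 cos θ, 7 sin θ, z(θ)).
The arc-length element is
    ds = sqrt(49 + (dz/dθ)^2) dθ,
so the Lagrangian is L = sqrt(49 + z'^2).
L depends on z' only, not on z or θ, so ∂L/∂z = 0 and
    ∂L/∂z' = z' / sqrt(49 + z'^2).
The Euler-Lagrange equation gives
    d/dθ( z' / sqrt(49 + z'^2) ) = 0,
so z' is constant. Integrating once:
    z(θ) = a θ + b,
a helix on the cylinder (a straight line when the cylinder is unrolled). The constants a, b are determined by the endpoint conditions.
With endpoint conditions z(0) = -5 and z(2π/3) = 2: from z(0) = b we get b = -5, and a·2π/3 + -5 = 2 gives a = 21/(2π), so
    z(θ) = (21/(2π)) θ − 5.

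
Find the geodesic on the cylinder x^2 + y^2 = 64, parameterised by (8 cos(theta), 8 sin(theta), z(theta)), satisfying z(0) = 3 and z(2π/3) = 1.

Parameterise the cylinder of radius R = 8 as
    r(θ) = (8 cos θ, 8 sin θ, z(θ)).
The arc-length element is
    ds = sqrt(64 + (dz/dθ)^2) dθ,
so the Lagrangian is L = sqrt(64 + z'^2).
L depends on z' only, not on z or θ, so ∂L/∂z = 0 and
    ∂L/∂z' = z' / sqrt(64 + z'^2).
The Euler-Lagrange equation gives
    d/dθ( z' / sqrt(64 + z'^2) ) = 0,
so z' is constant. Integrating once:
    z(θ) = a θ + b,
a helix on the cylinder (a straight line when the cylinder is unrolled). The constants a, b are determined by the endpoint conditions.
With endpoint conditions z(0) = 3 and z(2π/3) = 1: from z(0) = b we get b = 3, and a·2π/3 + 3 = 1 gives a = -3/π, so
    z(θ) = (-3/π) θ + 3.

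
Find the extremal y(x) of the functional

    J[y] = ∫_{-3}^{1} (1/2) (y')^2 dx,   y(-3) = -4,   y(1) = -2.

The Lagrangian is L = (1/2) (y')^2.
Compute ∂L/∂y = 0, ∂L/∂y' = y'.
The Euler-Lagrange equation d/dx(∂L/∂y') − ∂L/∂y = 0 reduces to
    y'' = 0.
Its general solution is
    y(x) = A x + B,
with A, B fixed by the endpoint conditions.
Applying the endpoint conditions y(-3) = -4 and y(1) = -2: solve A·-3 + B = -4 and A·1 + B = -2. Subtracting gives A(1 − -3) = -2 − -4, so A = 1/2, and B = -4 − A·-3 = -5/2. Therefore
    y(x) = (1/2) x - 5/2.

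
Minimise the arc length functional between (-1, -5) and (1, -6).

Arc-length functional: J[y] = ∫ sqrt(1 + (y')^2) dx.
Lagrangian L = sqrt(1 + (y')^2) has no explicit y dependence, so ∂L/∂y = 0 and the Euler-Lagrange equation gives
    d/dx( y' / sqrt(1 + (y')^2) ) = 0  ⇒  y' / sqrt(1 + (y')^2) = const.
Hence y' is constant, so y(x) is affine.
Fitting the endpoints (-1, -5) and (1, -6):
    slope m = ((-6) − (-5)) / (1 − (-1)) = -1/2,
    intercept c = (-5) − m·(-1) = -11/2.
Extremal: y(x) = (-1/2) x - 11/2.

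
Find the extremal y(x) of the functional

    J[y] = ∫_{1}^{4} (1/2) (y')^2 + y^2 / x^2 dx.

The Lagrangian is L = (1/2) (y')^2 + y^2 / x^2.
Compute ∂L/∂y = 2y/x^2, ∂L/∂y' = y'.
The Euler-Lagrange equation d/dx(∂L/∂y') − ∂L/∂y = 0 reduces to
    y'' − 2/x^2 · y = 0  (x > 0).
Its general solution is
    y(x) = A x^2 + B / x,
with A, B fixed by the endpoint conditions.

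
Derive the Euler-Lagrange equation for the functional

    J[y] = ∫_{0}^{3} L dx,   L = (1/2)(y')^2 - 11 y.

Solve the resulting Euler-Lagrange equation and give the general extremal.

The Lagrangian is L = (1/2)(y')^2 - 11 y.
∂L/∂y = -11.
∂L/∂y' = y'.
The Euler-Lagrange equation d/dx(∂L/∂y') − ∂L/∂y = 0 becomes:
    y'' + 11 = 0
General solution: y(x) = -(11/2) x^2 + A x + B, where A and B are arbitrary constants fixed by the endpoint conditions.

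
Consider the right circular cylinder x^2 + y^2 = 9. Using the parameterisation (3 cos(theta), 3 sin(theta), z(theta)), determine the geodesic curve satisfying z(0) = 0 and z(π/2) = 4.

Parameterise the cylinder of radius R = 3 as
    r(θ) = (3 cos θ, 3 sin θ, z(θ)).
The arc-length element is
    ds = sqrt(9 + (dz/dθ)^2) dθ,
so the Lagrangian is L = sqrt(9 + z'^2).
L depends on z' only, not on z or θ, so ∂L/∂z = 0 and
    ∂L/∂z' = z' / sqrt(9 + z'^2).
The Euler-Lagrange equation gives
    d/dθ( z' / sqrt(9 + z'^2) ) = 0,
so z' is constant. Integrating once:
    z(θ) = a θ + b,
a helix on the cylinder (a straight line when the cylinder is unrolled). The constants a, b are determined by the endpoint conditions.
With endpoint conditions z(0) = 0 and z(π/2) = 4: from z(0) = b we get b = 0, and a·π/2 + 0 = 4 gives a = 8/π, so
    z(θ) = (8/π) θ.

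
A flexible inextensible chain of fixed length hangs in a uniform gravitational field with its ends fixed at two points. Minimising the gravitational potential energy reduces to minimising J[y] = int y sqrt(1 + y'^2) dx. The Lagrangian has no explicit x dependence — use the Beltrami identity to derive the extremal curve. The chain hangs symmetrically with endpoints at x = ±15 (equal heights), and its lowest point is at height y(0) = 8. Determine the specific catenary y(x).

The Lagrangian L(y, y') = y sqrt(1 + y'^2) has no explicit x dependence, so the Beltrami identity applies:
    L − y' ∂L/∂y' = C.
Compute ∂L/∂y' = y · y' / sqrt(1 + y'^2). Then
    L − y' ∂L/∂y'
    = y sqrt(1 + y'^2) − y · y'^2 / sqrt(1 + y'^2)
    = y (1 + y'^2 − y'^2) / sqrt(1 + y'^2)
    = y / sqrt(1 + y'^2) = C.
Squaring gives y^2 = C^2 (1 + y'^2), i.e.
    y'^2 = y^2 / C^2 − 1.
Separating variables,
    dy / sqrt(y^2 − C^2) = dx / C,
and integrating gives arccosh(y / C) = (x − a)/C, so
    y(x) = C cosh((x − a)/C),
the catenary. The constants C and a are fixed by the two endpoint conditions (and, for the hanging-chain problem, the length constraint selects C).
Now fit the given data. The endpoints x = ±15 are symmetric at equal height, so the catenary is even about its minimum: a = 0 and y(x) = C cosh(x/C). The lowest point is y(0) = C cosh(0) = C, and we are told y(0) = 8, so C = 8. Therefore
    y(x) = 8 cosh(x/8),
and at the endpoints
    y(±15) = 8 cosh(15/8).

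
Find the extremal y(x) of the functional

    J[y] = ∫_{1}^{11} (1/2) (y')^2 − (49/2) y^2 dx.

The Lagrangian is L = (1/2) (y')^2 − (49/2) y^2.
Compute ∂L/∂y = -49y, ∂L/∂y' = y'.
The Euler-Lagrange equation d/dx(∂L/∂y') − ∂L/∂y = 0 reduces to
    y'' + 49 y = 0.
Its general solution is
    y(x) = A sin(7x) + B cos(7x),
with A, B fixed by the endpoint conditions.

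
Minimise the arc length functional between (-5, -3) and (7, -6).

Arc-length functional: J[y] = ∫ sqrt(1 + (y')^2) dx.
Lagrangian L = sqrt(1 + (y')^2) has no explicit y dependence, so ∂L/∂y = 0 and the Euler-Lagrange equation gives
    d/dx( y' / sqrt(1 + (y')^2) ) = 0  ⇒  y' / sqrt(1 + (y')^2) = const.
Hence y' is constant, so y(x) is affine.
Fitting the endpoints (-5, -3) and (7, -6):
    slope m = ((-6) − (-3)) / (7 − (-5)) = -1/4,
    intercept c = (-3) − m·(-5) = -17/4.
Extremal: y(x) = (-1/4) x - 17/4.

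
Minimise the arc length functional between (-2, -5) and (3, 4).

Arc-length functional: J[y] = ∫ sqrt(1 + (y')^2) dx.
Lagrangian L = sqrt(1 + (y')^2) has no explicit y dependence, so ∂L/∂y = 0 and the Euler-Lagrange equation gives
    d/dx( y' / sqrt(1 + (y')^2) ) = 0  ⇒  y' / sqrt(1 + (y')^2) = const.
Hence y' is constant, so y(x) is affine.
Fitting the endpoints (-2, -5) and (3, 4):
    slope m = (4 − (-5)) / (3 − (-2)) = 9/5,
    intercept c = (-5) − m·(-2) = -7/5.
Extremal: y(x) = (9/5) x - 7/5.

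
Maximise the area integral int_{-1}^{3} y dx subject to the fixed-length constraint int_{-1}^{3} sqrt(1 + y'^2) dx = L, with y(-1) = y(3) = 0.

Set up the augmented Lagrangian using a multiplier λ for the length constraint:
    F(y, y') = y − λ sqrt(1 + y'^2).
F has no explicit x dependence, so the Beltrami identity yields a first integral
    F − y' ∂F/∂y' = C.
Compute ∂F/∂y' = −λ y' / sqrt(1 + y'^2). Then
    y − λ sqrt(1 + y'^2) + λ y'^2 / sqrt(1 + y'^2) = C
    ⇒  y − λ / sqrt(1 + y'^2) = C.
Solving for y' and integrating gives
    (x − a)^2 + (y − b)^2 = λ^2,
a circular arc of radius λ. The constants a, b are determined by the endpoint conditions y(-1) = y(3) = 0, and λ is fixed implicitly by the length constraint
    ∫_{-1}^{3} sqrt(1 + y'^2) dx = L.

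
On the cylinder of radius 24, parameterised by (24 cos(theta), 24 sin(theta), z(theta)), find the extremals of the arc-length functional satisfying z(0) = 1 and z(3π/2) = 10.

Parameterise the cylinder of radius R = 24 as
    r(θ) = (24 cos θ, 24 sin θ, z(θ)).
The arc-length element is
    ds = sqrt(576 + (dz/dθ)^2) dθ,
so the Lagrangian is L = sqrt(576 + z'^2).
L depends on z' only, not on z or θ, so ∂L/∂z = 0 and
    ∂L/∂z' = z' / sqrt(576 + z'^2).
The Euler-Lagrange equation gives
    d/dθ( z' / sqrt(576 + z'^2) ) = 0,
so z' is constant. Integrating once:
    z(θ) = a θ + b,
a helix on the cylinder (a straight line when the cylinder is unrolled). The constants a, b are determined by the endpoint conditions.
With endpoint conditions z(0) = 1 and z(3π/2) = 10: from z(0) = b we get b = 1, and a·3π/2 + 1 = 10 gives a = 6/π, so
    z(θ) = (6/π) θ + 1.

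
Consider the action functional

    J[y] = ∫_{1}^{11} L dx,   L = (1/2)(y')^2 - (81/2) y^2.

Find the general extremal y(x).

The Lagrangian is L = (1/2)(y')^2 - (81/2) y^2.
∂L/∂y = -81y.
∂L/∂y' = y'.
The Euler-Lagrange equation d/dx(∂L/∂y') − ∂L/∂y = 0 becomes:
    y'' + 81 y = 0
General solution: y(x) = A sin(9x) + B cos(9x), where A and B are arbitrary constants fixed by the endpoint conditions.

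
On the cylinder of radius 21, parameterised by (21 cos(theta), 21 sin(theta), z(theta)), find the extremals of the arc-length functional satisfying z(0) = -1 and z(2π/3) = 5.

Parameterise the cylinder of radius R = 21 as
    r(θ) = (21 cos θ, 21 sin θ, z(θ)).
The arc-length element is
    ds = sqrt(441 + (dz/dθ)^2) dθ,
so the Lagrangian is L = sqrt(441 + z'^2).
L depends on z' only, not on z or θ, so ∂L/∂z = 0 and
    ∂L/∂z' = z' / sqrt(441 + z'^2).
The Euler-Lagrange equation gives
    d/dθ( z' / sqrt(441 + z'^2) ) = 0,
so z' is constant. Integrating once:
    z(θ) = a θ + b,
a helix on the cylinder (a straight line when the cylinder is unrolled). The constants a, b are determined by the endpoint conditions.
With endpoint conditions z(0) = -1 and z(2π/3) = 5: from z(0) = b we get b = -1, and a·2π/3 + -1 = 5 gives a = 9/π, so
    z(θ) = (9/π) θ − 1.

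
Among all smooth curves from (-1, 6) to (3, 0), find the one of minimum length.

Arc-length functional: J[y] = ∫ sqrt(1 + (y')^2) dx.
Lagrangian L = sqrt(1 + (y')^2) has no explicit y dependence, so ∂L/∂y = 0 and the Euler-Lagrange equation gives
    d/dx( y' / sqrt(1 + (y')^2) ) = 0  ⇒  y' / sqrt(1 + (y')^2) = const.
Hence y' is constant, so y(x) is affine.
Fitting the endpoints (-1, 6) and (3, 0):
    slope m = (0 − 6) / (3 − (-1)) = -3/2,
    intercept c = 6 − m·(-1) = 9/2.
Extremal: y(x) = (-3/2) x + 9/2.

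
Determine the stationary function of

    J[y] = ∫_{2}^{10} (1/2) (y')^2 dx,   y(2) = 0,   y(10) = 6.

The Lagrangian is L = (1/2) (y')^2.
Compute ∂L/∂y = 0, ∂L/∂y' = y'.
The Euler-Lagrange equation d/dx(∂L/∂y') − ∂L/∂y = 0 reduces to
    y'' = 0.
Its general solution is
    y(x) = A x + B,
with A, B fixed by the endpoint conditions.
Applying the endpoint conditions y(2) = 0 and y(10) = 6: solve A·2 + B = 0 and A·10 + B = 6. Subtracting gives A(10 − 2) = 6 − 0, so A = 3/4, and B = 0 − A·2 = -3/2. Therefore
    y(x) = (3/4) x - 3/2.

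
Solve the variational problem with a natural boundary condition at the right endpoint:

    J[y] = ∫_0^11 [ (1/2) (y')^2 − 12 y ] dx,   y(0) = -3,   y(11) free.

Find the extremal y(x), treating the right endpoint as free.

The Lagrangian L = (1/2) (y')^2 − 12 y gives
    ∂L/∂y = −12,   ∂L/∂y' = y'.
Euler-Lagrange: d/dx(y') − (−12) = 0, i.e. y'' + 12 = 0, so
    y(x) = −(12/2) x^2 + C1 x + C2.
Fixed left endpoint y(0) = -3 ⇒ C2 = -3.
The right endpoint x = 11 is free, so the natural (transversality) condition is ∂L/∂y' |_{x=11} = 0, i.e. y'(11) = 0.
Compute y'(x) = −12 x + C1, so y'(11) = −132 + C1 = 0 ⇒ C1 = 132.
Therefore the extremal is
    y(x) = −6 x^2 + 132 x − 3.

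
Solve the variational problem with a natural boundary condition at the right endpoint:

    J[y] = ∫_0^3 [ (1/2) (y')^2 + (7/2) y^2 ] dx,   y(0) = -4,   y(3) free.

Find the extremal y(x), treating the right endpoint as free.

The Lagrangian L = (1/2) (y')^2 + (7/2) y^2 gives
    ∂L/∂y = 7 y,   ∂L/∂y' = y'.
Euler-Lagrange: y'' − 7 y = 0.
With k = sqrt(7), the general solution is
    y(x) = A cosh(sqrt(7) x) + B sinh(sqrt(7) x).
Fixed left endpoint y(0) = -4 ⇒ A = -4.
The right endpoint x = 3 is free, so the natural (transversality) condition is ∂L/∂y' |_{x=3} = 0, i.e. y'(3) = 0.
Compute y'(x) = A k sinh(k x) + B k cosh(k x), so
    y'(3) = A k sinh(k·3) + B k cosh(k·3) = 0
    ⇒ B = −A tanh(k·3) = 4 tanh(sqrt(7)·3).
Therefore the extremal is
    y(x) = −4 cosh(sqrt(7) x) + 4 tanh(sqrt(7)·3) sinh(sqrt(7) x).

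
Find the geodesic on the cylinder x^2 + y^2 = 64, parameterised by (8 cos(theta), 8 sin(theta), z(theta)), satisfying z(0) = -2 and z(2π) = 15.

Parameterise the cylinder of radius R = 8 as
    r(θ) = (8 cos θ, 8 sin θ, z(θ)).
The arc-length element is
    ds = sqrt(64 + (dz/dθ)^2) dθ,
so the Lagrangian is L = sqrt(64 + z'^2).
L depends on z' only, not on z or θ, so ∂L/∂z = 0 and
    ∂L/∂z' = z' / sqrt(64 + z'^2).
The Euler-Lagrange equation gives
    d/dθ( z' / sqrt(64 + z'^2) ) = 0,
so z' is constant. Integrating once:
    z(θ) = a θ + b,
a helix on the cylinder (a straight line when the cylinder is unrolled). The constants a, b are determined by the endpoint conditions.
With endpoint conditions z(0) = -2 and z(2π) = 15: from z(0) = b we get b = -2, and a·2π + -2 = 15 gives a = 17/(2π), so
    z(θ) = (17/(2π)) θ − 2.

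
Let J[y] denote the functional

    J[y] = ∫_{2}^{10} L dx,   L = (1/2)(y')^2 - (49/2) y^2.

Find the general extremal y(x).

The Lagrangian is L = (1/2)(y')^2 - (49/2) y^2.
∂L/∂y = -49y.
∂L/∂y' = y'.
The Euler-Lagrange equation d/dx(∂L/∂y') − ∂L/∂y = 0 becomes:
    y'' + 49 y = 0
General solution: y(x) = A sin(7x) + B cos(7x), where A and B are arbitrary constants fixed by the endpoint conditions.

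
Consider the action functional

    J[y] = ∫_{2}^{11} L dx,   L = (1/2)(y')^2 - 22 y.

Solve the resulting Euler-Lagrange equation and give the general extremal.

The Lagrangian is L = (1/2)(y')^2 - 22 y.
∂L/∂y = -22.
∂L/∂y' = y'.
The Euler-Lagrange equation d/dx(∂L/∂y') − ∂L/∂y = 0 becomes:
    y'' + 22 = 0
General solution: y(x) = -11 x^2 + A x + B, where A and B are arbitrary constants fixed by the endpoint conditions.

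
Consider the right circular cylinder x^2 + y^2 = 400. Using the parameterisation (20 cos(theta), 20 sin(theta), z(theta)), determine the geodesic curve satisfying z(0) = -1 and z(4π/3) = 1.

Parameterise the cylinder of radius R = 20 as
    r(θ) = (20 cos θ, 20 sin θ, z(θ)).
The arc-length element is
    ds = sqrt(400 + (dz/dθ)^2) dθ,
so the Lagrangian is L = sqrt(400 + z'^2).
L depends on z' only, not on z or θ, so ∂L/∂z = 0 and
    ∂L/∂z' = z' / sqrt(400 + z'^2).
The Euler-Lagrange equation gives
    d/dθ( z' / sqrt(400 + z'^2) ) = 0,
so z' is constant. Integrating once:
    z(θ) = a θ + b,
a helix on the cylinder (a straight line when the cylinder is unrolled). The constants a, b are determined by the endpoint conditions.
With endpoint conditions z(0) = -1 and z(4π/3) = 1: from z(0) = b we get b = -1, and a·4π/3 + -1 = 1 gives a = 3/(2π), so
    z(θ) = (3/(2π)) θ − 1.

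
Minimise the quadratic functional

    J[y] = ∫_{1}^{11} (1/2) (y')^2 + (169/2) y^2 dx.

The Lagrangian is L = (1/2) (y')^2 + (169/2) y^2.
Compute ∂L/∂y = 169y, ∂L/∂y' = y'.
The Euler-Lagrange equation d/dx(∂L/∂y') − ∂L/∂y = 0 reduces to
    y'' − 169 y = 0.
Its general solution is
    y(x) = A e^(13x) + B e^(−13x),
with A, B fixed by the endpoint conditions.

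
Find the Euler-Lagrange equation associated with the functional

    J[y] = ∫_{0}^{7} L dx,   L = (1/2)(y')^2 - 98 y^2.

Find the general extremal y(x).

The Lagrangian is L = (1/2)(y')^2 - 98 y^2.
∂L/∂y = -196y.
∂L/∂y' = y'.
The Euler-Lagrange equation d/dx(∂L/∂y') − ∂L/∂y = 0 becomes:
    y'' + 196 y = 0
General solution: y(x) = A sin(14x) + B cos(14x), where A and B are arbitrary constants fixed by the endpoint conditions.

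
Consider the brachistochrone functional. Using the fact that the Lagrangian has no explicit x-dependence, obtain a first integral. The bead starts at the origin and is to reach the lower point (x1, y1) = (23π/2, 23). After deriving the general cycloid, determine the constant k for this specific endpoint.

The Lagrangian L = sqrt((1 + y'^2) / y) has no explicit x dependence, so the Beltrami identity applies:
    L − y' ∂L/∂y' = C.
Compute ∂L/∂y' = y' / sqrt(y (1 + y'^2)).
Substitute:
    sqrt((1 + y'^2)/y) − y'·y' / sqrt(y (1 + y'^2))
    = (1 + y'^2) / sqrt(y (1 + y'^2)) − y'^2 / sqrt(y (1 + y'^2))
    = 1 / sqrt(y (1 + y'^2)) = C.
Squaring and rearranging gives the first integral
    y (1 + y'^2) = 1/C^2 =: k   (constant).
Solving this first-order ODE by the substitution
    y = (k/2)(1 − cos θ)
yields the cycloid parameterisation
    x(θ) = (k/2)(θ − sin θ),   y(θ) = (k/2)(1 − cos θ).
The constant k is fixed by the endpoint condition.
Now fit the given lower endpoint (x1, y1) = (23π/2, 23). At the bottom of the first arch (θ = π), the parametric equations give
    y(π) = (k/2)(1 − cos π) = k,
    x(π) = (k/2)(π − sin π) = kπ/2.
Matching y(π) = 23 gives k = 23, consistent with x(π) = 23π/2. Therefore the specific cycloid is
    x(θ) = (23/2)(θ − sin θ),   y(θ) = (23/2)(1 − cos θ).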